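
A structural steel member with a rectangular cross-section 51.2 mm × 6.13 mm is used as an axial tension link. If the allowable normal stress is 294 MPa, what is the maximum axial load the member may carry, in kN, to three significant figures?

A = 313.9 mm².
P_max = σ_allow · A = 294 · 313.9 = 92270 N = 92.27 kN.

92.3 kN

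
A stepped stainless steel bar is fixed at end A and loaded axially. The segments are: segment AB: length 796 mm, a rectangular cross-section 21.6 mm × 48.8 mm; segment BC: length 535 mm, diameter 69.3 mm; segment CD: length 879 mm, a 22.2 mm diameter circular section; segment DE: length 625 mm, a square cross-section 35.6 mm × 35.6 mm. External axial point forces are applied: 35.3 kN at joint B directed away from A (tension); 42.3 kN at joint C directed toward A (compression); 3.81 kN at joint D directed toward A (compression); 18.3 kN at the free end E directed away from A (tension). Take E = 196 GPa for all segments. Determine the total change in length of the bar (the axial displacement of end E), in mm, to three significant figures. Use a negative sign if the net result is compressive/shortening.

Internal axial forces (sectioning from the free end, tension +): N_DE = 18.3 kN, N_CD = 14.49 kN, N_BC = -27.81 kN, N_AB = 7.49 kN.
A_AB = 1054 mm².
A_BC = 3772 mm².
A_CD = 387.1 mm².
A_DE = 1267 mm².
δ_AB = 7490·796/(1054·196000) = 0.02886 mm
δ_BC = -27810·535/(3772·196000) = -0.02013 mm
δ_CD = 14490·879/(387.1·196000) = 0.1679 mm
δ_DE = 18300·625/(1267·196000) = 0.04604 mm
δ = Σδ_i = 0.2227 mm.

0.223 mm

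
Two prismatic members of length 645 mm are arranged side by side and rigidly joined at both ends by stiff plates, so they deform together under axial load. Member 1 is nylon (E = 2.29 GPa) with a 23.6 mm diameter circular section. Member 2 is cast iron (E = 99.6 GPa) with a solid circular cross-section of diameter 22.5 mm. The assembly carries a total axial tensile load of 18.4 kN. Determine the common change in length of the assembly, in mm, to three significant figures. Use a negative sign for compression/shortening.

0.292 mm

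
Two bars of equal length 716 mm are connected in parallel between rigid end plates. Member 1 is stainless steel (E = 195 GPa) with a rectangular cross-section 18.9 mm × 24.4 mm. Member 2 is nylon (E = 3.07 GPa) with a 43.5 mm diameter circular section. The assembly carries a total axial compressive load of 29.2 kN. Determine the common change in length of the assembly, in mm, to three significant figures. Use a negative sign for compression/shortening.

-0.221 mm

A_1 = 461.2 mm².
A_2 = 1486 mm².
Equal strain + equilibrium ⇒ each member carries load in proportion to AE: A₁E₁ = 89930000 N, A₂E₂ = 4563000 N, ΣAE = 94490000 N.
δ = PL/ΣAE = -29200·716/94490000 = -0.2213 mm.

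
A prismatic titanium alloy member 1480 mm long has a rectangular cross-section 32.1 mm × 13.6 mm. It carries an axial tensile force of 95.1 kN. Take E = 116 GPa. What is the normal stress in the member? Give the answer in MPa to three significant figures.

218 MPa

A = 436.6 mm².
σ = N/A = 95100/436.6 = 217.8 MPa.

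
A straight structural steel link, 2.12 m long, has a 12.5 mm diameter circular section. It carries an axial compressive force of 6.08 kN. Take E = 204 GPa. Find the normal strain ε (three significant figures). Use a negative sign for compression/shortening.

A = 122.7 mm².
σ = N/A = -49.54 MPa; ε = σ/E = -49.54/204000 = -2.429e-04.

-2.43e-04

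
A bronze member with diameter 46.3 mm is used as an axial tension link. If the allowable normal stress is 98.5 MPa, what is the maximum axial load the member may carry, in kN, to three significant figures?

166 kN

A = 1684 mm².
P_max = σ_allow · A = 98.5 · 1684 = 165800 N = 165.8 kN.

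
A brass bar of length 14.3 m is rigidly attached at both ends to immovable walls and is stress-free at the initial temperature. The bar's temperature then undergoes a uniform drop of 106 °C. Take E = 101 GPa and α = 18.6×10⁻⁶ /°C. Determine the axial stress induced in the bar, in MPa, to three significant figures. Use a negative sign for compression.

199 MPa

Free thermal expansion αLΔT = 18.6e-6 · 14300 · -106 = -28.19 mm.
The walls impose strain ε = −(-28.19)/14300 = 1.9716e-03; σ = Eε = 101000 · 1.9716e-03 = 199.1 MPa.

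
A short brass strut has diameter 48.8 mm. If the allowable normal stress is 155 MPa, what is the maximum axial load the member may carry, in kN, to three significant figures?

290 kN

A = 1870 mm².
P_max = σ_allow · A = 155 · 1870 = 289900 N = 289.9 kN.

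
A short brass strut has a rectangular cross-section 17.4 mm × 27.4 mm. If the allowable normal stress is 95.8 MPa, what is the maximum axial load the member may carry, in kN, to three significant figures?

A = 476.8 mm².
P_max = σ_allow · A = 95.8 · 476.8 = 45670 N = 45.67 kN.

45.7 kN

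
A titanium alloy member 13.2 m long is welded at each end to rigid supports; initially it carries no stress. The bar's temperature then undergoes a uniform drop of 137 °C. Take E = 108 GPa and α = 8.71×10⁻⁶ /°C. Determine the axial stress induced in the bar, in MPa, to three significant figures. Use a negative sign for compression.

129 MPa

Free thermal expansion αLΔT = 8.71e-6 · 13200 · -137 = -15.75 mm.
The walls impose strain ε = −(-15.75)/13200 = 1.1933e-03; σ = Eε = 108000 · 1.1933e-03 = 128.9 MPa.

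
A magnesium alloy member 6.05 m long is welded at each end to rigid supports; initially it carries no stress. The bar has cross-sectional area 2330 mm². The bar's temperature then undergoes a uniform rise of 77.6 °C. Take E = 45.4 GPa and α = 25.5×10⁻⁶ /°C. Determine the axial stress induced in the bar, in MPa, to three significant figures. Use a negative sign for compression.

Free thermal expansion αLΔT = 25.5e-6 · 6050 · 77.6 = 11.97 mm.
The walls impose strain ε = −(11.97)/6050 = -1.9788e-03; σ = Eε = 45400 · -1.9788e-03 = -89.84 MPa.

-89.8 MPa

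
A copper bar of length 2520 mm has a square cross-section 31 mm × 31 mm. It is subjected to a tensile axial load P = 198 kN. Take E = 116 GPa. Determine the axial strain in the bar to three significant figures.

0.00178

A = 961 mm².
σ = N/A = 206 MPa; ε = σ/E = 206/116000 = 1.776e-03.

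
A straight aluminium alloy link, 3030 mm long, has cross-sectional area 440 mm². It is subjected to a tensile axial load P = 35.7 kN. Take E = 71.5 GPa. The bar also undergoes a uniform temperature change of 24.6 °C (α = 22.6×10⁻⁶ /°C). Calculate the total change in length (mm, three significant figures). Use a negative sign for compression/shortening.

δ_mech = NL/(AE) = 35700·3030/(440·71500) = 3.438 mm.
δ_thermal = αLΔT = 22.6e-6·3030·24.6 = 1.685 mm.
δ = δ_mech + δ_thermal = 5.123 mm.

5.12 mm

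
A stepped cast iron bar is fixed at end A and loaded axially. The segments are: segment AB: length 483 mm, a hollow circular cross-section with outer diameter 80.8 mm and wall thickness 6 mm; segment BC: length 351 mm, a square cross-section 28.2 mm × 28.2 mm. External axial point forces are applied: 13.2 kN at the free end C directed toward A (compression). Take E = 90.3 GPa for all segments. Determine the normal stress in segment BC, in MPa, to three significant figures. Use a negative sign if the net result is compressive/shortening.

-16.6 MPa

Internal axial forces (sectioning from the free end, tension +): N_BC = -13.2 kN, N_AB = -13.2 kN.
A_BC = 795.2 mm².
σ_BC = N_BC/A_BC = -13200/795.2 = -16.6 MPa.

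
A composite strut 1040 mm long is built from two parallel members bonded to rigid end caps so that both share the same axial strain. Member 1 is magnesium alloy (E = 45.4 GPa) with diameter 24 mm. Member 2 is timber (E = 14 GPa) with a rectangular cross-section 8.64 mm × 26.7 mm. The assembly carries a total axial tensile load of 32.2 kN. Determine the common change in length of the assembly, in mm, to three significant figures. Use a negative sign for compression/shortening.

A_1 = 452.4 mm².
A_2 = 230.7 mm².
Equal strain + equilibrium ⇒ each member carries load in proportion to AE: A₁E₁ = 20540000 N, A₂E₂ = 3230000 N, ΣAE = 23770000 N.
δ = PL/ΣAE = 32200·1040/23770000 = 1.409 mm.

1.41 mm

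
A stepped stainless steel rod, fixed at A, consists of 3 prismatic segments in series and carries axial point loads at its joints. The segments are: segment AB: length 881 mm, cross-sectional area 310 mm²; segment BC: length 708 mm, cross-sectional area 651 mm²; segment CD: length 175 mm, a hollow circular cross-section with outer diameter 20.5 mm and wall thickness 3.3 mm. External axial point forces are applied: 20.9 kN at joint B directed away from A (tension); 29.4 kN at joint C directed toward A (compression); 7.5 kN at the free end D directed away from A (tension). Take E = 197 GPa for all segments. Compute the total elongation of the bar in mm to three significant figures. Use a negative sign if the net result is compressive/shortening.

Internal axial forces (sectioning from the free end, tension +): N_CD = 7.5 kN, N_BC = -21.9 kN, N_AB = -1 kN.
A_CD = 178.3 mm².
δ_AB = -1000·881/(310·197000) = -0.01443 mm
δ_BC = -21900·708/(651·197000) = -0.1209 mm
δ_CD = 7500·175/(178.3·197000) = 0.03736 mm
δ = Σδ_i = -0.09796 mm.

-0.0980 mm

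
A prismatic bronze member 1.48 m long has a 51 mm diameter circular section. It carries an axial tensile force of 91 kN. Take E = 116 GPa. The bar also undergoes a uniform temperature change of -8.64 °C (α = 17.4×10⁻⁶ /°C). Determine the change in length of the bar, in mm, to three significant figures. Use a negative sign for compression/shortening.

0.346 mm

A = 2043 mm².
δ_mech = NL/(AE) = 91000·1480/(2043·116000) = 0.5683 mm.
δ_thermal = αLΔT = 17.4e-6·1480·-8.64 = -0.2225 mm.
δ = δ_mech + δ_thermal = 0.3459 mm.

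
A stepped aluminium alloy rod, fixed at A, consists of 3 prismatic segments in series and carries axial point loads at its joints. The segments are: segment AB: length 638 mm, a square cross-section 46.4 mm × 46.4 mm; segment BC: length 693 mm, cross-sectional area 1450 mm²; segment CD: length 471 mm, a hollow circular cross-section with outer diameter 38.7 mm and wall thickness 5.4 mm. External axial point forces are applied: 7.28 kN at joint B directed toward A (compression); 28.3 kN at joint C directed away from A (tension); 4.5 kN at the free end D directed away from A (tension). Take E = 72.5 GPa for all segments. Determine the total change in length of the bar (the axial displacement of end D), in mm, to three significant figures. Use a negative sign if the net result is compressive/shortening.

0.372 mm

Internal axial forces (sectioning from the free end, tension +): N_CD = 4.5 kN, N_BC = 32.8 kN, N_AB = 25.52 kN.
A_AB = 2153 mm².
A_CD = 564.9 mm².
δ_AB = 25520·638/(2153·72500) = 0.1043 mm
δ_BC = 32800·693/(1450·72500) = 0.2162 mm
δ_CD = 4500·471/(564.9·72500) = 0.05175 mm
δ = Σδ_i = 0.3723 mm.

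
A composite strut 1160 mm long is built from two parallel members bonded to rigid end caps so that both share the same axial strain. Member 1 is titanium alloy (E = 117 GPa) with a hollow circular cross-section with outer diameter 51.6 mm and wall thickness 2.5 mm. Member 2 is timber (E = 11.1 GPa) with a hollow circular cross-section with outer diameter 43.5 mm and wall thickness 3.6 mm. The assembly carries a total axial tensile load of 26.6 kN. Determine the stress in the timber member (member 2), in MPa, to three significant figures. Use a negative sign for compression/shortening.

5.89 MPa

A_1 = 385.6 mm².
A_2 = 451.3 mm².
Equal strain + equilibrium ⇒ each member carries load in proportion to AE: A₁E₁ = 45120000 N, A₂E₂ = 5009000 N, ΣAE = 50130000 N.
σ₂ = P·E₂/ΣAE = 26600·11100/50130000 = 5.89 MPa.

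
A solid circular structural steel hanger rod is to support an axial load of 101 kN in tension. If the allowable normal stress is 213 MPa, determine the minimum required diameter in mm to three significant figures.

24.6 mm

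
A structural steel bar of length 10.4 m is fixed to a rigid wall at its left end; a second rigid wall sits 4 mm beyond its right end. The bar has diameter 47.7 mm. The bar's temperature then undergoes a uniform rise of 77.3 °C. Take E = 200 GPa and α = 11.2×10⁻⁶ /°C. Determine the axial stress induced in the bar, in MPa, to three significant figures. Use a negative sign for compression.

-96.2 MPa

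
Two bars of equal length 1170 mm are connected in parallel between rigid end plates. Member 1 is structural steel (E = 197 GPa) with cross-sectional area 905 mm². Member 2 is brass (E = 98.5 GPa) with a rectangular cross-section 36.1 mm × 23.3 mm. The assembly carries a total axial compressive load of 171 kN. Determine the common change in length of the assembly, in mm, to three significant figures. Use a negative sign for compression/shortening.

-0.766 mm

A_2 = 841.1 mm².
Equal strain + equilibrium ⇒ each member carries load in proportion to AE: A₁E₁ = 178300000 N, A₂E₂ = 82850000 N, ΣAE = 261100000 N.
δ = PL/ΣAE = -171000·1170/261100000 = -0.7662 mm.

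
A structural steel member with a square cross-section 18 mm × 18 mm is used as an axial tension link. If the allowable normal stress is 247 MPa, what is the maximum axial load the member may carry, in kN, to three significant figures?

80.0 kN

A = 324 mm².
P_max = σ_allow · A = 247 · 324 = 80030 N = 80.03 kN.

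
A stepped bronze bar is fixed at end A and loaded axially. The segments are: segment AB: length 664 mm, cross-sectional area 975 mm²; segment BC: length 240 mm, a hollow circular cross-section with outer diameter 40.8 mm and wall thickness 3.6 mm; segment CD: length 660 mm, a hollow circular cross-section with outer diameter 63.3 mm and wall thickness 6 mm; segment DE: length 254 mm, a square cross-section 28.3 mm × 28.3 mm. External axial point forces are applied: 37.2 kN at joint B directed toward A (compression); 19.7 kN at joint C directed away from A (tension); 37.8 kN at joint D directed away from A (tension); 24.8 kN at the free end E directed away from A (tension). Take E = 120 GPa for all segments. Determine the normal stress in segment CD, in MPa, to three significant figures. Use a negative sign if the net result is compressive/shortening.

58.0 MPa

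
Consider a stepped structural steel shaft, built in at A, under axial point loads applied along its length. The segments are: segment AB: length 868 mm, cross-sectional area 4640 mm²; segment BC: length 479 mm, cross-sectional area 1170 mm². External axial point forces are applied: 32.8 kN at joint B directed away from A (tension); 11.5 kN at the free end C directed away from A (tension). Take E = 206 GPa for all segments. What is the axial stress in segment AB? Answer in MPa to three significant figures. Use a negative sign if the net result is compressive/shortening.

9.55 MPa

Internal axial forces (sectioning from the free end, tension +): N_BC = 11.5 kN, N_AB = 44.3 kN.
σ_AB = N_AB/A_AB = 44300/4640 = 9.547 MPa.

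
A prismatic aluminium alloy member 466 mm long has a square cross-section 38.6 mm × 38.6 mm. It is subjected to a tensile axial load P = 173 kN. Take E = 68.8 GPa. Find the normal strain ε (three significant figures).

A = 1490 mm².
σ = N/A = 116.1 MPa; ε = σ/E = 116.1/68800 = 1.688e-03.

0.00169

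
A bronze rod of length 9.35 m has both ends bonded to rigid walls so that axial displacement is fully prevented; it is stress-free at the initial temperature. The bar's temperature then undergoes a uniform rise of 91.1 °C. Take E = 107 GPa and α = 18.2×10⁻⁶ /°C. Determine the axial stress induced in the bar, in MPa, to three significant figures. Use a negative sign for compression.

-177 MPa

Free thermal expansion αLΔT = 18.2e-6 · 9350 · 91.1 = 15.5 mm.
The walls impose strain ε = −(15.5)/9350 = -1.6580e-03; σ = Eε = 107000 · -1.6580e-03 = -177.4 MPa.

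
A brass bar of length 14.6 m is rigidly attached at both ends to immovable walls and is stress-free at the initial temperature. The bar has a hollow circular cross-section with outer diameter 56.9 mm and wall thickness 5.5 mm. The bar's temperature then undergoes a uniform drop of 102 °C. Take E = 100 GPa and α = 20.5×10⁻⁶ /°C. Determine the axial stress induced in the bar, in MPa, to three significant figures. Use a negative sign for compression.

209 MPa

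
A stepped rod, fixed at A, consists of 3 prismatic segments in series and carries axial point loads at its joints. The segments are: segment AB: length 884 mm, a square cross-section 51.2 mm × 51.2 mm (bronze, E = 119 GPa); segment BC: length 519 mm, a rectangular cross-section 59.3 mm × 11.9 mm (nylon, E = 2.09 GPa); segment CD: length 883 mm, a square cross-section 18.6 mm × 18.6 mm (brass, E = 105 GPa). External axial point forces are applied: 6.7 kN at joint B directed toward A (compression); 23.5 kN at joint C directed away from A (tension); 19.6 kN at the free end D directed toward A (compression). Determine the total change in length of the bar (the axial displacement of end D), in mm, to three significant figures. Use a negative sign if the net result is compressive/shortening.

0.888 mm

Internal axial forces (sectioning from the free end, tension +): N_CD = -19.6 kN, N_BC = 3.9 kN, N_AB = -2.8 kN.
A_AB = 2621 mm².
A_BC = 705.7 mm².
A_CD = 346 mm².
δ_AB = -2800·884/(2621·119000) = -0.007935 mm
δ_BC = 3900·519/(705.7·2090) = 1.372 mm
δ_CD = -19600·883/(346·105000) = -0.4764 mm
δ = Σδ_i = 0.888 mm.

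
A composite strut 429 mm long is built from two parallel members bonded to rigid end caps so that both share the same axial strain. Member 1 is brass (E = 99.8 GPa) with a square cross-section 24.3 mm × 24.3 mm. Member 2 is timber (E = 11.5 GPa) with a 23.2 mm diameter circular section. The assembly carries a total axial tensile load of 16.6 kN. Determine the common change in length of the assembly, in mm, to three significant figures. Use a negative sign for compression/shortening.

A_1 = 590.5 mm².
A_2 = 422.7 mm².
Equal strain + equilibrium ⇒ each member carries load in proportion to AE: A₁E₁ = 58930000 N, A₂E₂ = 4861000 N, ΣAE = 63790000 N.
δ = PL/ΣAE = 16600·429/63790000 = 0.1116 mm.

0.112 mm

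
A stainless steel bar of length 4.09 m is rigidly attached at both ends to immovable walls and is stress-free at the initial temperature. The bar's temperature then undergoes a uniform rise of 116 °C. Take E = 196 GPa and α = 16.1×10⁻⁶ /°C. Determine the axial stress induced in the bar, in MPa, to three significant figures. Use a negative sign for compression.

-366 MPa

Free thermal expansion αLΔT = 16.1e-6 · 4090 · 116 = 7.638 mm.
The walls impose strain ε = −(7.638)/4090 = -1.8676e-03; σ = Eε = 196000 · -1.8676e-03 = -366 MPa.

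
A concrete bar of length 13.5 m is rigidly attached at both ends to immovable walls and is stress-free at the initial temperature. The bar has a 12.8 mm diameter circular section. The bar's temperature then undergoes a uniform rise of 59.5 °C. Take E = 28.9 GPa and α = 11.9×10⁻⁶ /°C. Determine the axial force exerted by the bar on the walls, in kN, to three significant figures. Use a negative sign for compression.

Free thermal expansion αLΔT = 11.9e-6 · 13500 · 59.5 = 9.559 mm.
The walls impose strain ε = −(9.559)/13500 = -7.0805e-04; σ = Eε = 28900 · -7.0805e-04 = -20.46 MPa.
Wall reaction R = σ·A = -20.46·128.7 = -2633 N = -2.633 kN.

-2.63 kN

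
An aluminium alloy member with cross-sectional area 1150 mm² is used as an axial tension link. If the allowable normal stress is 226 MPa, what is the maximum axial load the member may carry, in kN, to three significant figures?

260 kN

P_max = σ_allow · A = 226 · 1150 = 259900 N = 259.9 kN.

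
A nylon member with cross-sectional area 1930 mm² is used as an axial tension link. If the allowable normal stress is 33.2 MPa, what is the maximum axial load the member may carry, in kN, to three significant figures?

P_max = σ_allow · A = 33.2 · 1930 = 64080 N = 64.08 kN.

64.1 kN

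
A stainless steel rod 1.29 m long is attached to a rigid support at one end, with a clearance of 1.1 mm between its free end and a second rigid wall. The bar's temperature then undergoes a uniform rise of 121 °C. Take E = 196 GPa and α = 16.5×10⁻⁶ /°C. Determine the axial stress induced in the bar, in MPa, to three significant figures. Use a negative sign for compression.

Free thermal expansion αLΔT = 16.5e-6 · 1290 · 121 = 2.575 mm.
The walls engage after the gap closes; constrained expansion = 2.575 − 1.1 = 1.475 mm.
The walls impose strain ε = −(1.475)/1290 = -1.1438e-03; σ = Eε = 196000 · -1.1438e-03 = -224.2 MPa.

-224 MPa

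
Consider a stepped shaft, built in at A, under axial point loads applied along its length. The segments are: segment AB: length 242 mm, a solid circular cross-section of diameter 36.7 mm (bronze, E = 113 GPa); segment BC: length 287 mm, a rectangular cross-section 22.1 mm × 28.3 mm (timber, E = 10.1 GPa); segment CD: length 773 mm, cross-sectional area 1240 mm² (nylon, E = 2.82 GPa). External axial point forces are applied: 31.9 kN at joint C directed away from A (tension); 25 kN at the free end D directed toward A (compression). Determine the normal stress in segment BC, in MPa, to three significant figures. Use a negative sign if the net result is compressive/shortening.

11.0 MPa

Internal axial forces (sectioning from the free end, tension +): N_CD = -25 kN, N_BC = 6.9 kN, N_AB = 6.9 kN.
A_BC = 625.4 mm².
σ_BC = N_BC/A_BC = 6900/625.4 = 11.03 MPa.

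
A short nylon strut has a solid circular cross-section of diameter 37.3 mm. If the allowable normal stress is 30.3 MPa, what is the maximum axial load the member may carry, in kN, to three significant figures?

33.1 kN

A = 1093 mm².
P_max = σ_allow · A = 30.3 · 1093 = 33110 N = 33.11 kN.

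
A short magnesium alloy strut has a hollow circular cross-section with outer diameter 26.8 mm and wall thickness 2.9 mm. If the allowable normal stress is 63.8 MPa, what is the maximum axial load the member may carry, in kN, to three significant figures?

13.9 kN

A = 217.7 mm².
P_max = σ_allow · A = 63.8 · 217.7 = 13890 N = 13.89 kN.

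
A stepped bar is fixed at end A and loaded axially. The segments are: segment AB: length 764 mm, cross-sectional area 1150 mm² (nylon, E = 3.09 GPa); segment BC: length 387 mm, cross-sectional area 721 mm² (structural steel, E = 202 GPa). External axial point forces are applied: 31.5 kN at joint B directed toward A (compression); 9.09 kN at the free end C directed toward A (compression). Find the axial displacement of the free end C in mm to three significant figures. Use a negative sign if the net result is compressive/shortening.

Internal axial forces (sectioning from the free end, tension +): N_BC = -9.09 kN, N_AB = -40.59 kN.
δ_AB = -40590·764/(1150·3090) = -8.727 mm
δ_BC = -9090·387/(721·202000) = -0.02415 mm
δ = Σδ_i = -8.751 mm.

-8.75 mm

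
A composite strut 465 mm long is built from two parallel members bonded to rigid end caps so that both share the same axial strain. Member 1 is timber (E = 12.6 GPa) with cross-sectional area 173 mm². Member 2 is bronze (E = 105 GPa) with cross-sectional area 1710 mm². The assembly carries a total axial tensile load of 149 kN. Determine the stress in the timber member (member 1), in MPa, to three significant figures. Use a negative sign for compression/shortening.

Equal strain + equilibrium ⇒ each member carries load in proportion to AE: A₁E₁ = 2180000 N, A₂E₂ = 179600000 N, ΣAE = 181700000 N.
σ₁ = P·E₁/ΣAE = 149000·12600/181700000 = 10.33 MPa.

10.3 MPa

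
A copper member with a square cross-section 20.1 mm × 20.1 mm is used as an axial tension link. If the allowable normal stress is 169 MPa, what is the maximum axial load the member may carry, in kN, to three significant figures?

68.3 kN

A = 404 mm².
P_max = σ_allow · A = 169 · 404 = 68280 N = 68.28 kN.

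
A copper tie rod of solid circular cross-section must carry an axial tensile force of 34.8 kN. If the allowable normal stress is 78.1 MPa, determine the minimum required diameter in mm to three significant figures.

Required area A ≥ P/σ_allow = 34800/78.1 = 445.6 mm².
For a solid circular section, d ≥ √(4A/π) = 23.82 mm.

23.8 mm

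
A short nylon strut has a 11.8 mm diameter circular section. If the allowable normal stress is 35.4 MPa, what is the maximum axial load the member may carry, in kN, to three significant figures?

3.87 kN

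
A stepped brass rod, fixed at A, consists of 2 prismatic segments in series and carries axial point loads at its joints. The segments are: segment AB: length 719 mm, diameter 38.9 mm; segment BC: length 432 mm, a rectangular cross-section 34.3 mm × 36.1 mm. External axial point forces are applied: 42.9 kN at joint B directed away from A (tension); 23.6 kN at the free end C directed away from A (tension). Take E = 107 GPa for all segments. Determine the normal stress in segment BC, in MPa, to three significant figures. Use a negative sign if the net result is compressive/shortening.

19.1 MPa

Internal axial forces (sectioning from the free end, tension +): N_BC = 23.6 kN, N_AB = 66.5 kN.
A_BC = 1238 mm².
σ_BC = N_BC/A_BC = 23600/1238 = 19.06 MPa.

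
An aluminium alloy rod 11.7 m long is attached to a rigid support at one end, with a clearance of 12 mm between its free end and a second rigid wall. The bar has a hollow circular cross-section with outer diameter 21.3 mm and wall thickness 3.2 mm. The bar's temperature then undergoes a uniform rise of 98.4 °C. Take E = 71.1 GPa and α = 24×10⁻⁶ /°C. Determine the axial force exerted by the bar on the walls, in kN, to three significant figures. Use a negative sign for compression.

-17.3 kN

Free thermal expansion αLΔT = 24e-6 · 11700 · 98.4 = 27.63 mm.
The walls engage after the gap closes; constrained expansion = 27.63 − 12 = 15.63 mm.
The walls impose strain ε = −(15.63)/11700 = -1.3360e-03; σ = Eε = 71100 · -1.3360e-03 = -94.99 MPa.
Wall reaction R = σ·A = -94.99·182 = -17280 N = -17.28 kN.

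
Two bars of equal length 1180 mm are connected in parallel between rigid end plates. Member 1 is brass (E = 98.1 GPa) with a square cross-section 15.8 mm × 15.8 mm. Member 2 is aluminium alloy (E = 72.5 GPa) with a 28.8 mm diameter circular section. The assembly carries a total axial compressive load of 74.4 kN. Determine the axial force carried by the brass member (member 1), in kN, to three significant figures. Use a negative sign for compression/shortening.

A_1 = 249.6 mm².
A_2 = 651.4 mm².
Equal strain + equilibrium ⇒ each member carries load in proportion to AE: A₁E₁ = 24490000 N, A₂E₂ = 47230000 N, ΣAE = 71720000 N.
F₁ = P·A₁E₁/ΣAE = -74400·24490000/71720000 = -25410 N.

-25.4 kN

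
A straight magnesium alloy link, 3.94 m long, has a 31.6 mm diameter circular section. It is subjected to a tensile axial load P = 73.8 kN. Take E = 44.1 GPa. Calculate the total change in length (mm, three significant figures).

A = 784.3 mm².
δ_mech = NL/(AE) = 73800·3940/(784.3·44100) = 8.407 mm.

8.41 mm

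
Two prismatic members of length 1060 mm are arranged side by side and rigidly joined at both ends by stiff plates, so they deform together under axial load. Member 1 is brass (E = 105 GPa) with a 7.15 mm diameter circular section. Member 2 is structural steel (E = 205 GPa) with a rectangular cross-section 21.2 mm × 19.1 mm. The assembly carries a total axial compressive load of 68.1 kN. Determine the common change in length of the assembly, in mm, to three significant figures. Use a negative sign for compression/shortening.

A_1 = 40.15 mm².
A_2 = 404.9 mm².
Equal strain + equilibrium ⇒ each member carries load in proportion to AE: A₁E₁ = 4216000 N, A₂E₂ = 83010000 N, ΣAE = 87220000 N.
δ = PL/ΣAE = -68100·1060/87220000 = -0.8276 mm.

-0.828 mm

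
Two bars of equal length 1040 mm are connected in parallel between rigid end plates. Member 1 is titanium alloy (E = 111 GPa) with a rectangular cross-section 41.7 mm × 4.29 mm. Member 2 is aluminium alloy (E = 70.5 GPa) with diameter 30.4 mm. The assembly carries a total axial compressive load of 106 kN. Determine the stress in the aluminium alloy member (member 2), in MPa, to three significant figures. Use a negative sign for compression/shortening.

A_1 = 178.9 mm².
A_2 = 725.8 mm².
Equal strain + equilibrium ⇒ each member carries load in proportion to AE: A₁E₁ = 19860000 N, A₂E₂ = 51170000 N, ΣAE = 71030000 N.
σ₂ = P·E₂/ΣAE = -106000·70500/71030000 = -105.2 MPa.

-105 MPa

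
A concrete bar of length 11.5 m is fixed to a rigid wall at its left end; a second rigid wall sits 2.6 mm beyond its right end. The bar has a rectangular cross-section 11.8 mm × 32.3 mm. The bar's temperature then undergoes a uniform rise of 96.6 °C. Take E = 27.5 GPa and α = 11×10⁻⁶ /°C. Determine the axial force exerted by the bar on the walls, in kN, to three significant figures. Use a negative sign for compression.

-8.77 kN

Free thermal expansion αLΔT = 11e-6 · 11500 · 96.6 = 12.22 mm.
The walls engage after the gap closes; constrained expansion = 12.22 − 2.6 = 9.62 mm.
The walls impose strain ε = −(9.62)/11500 = -8.3651e-04; σ = Eε = 27500 · -8.3651e-04 = -23 MPa.
Wall reaction R = σ·A = -23·381.1 = -8768 N = -8.768 kN.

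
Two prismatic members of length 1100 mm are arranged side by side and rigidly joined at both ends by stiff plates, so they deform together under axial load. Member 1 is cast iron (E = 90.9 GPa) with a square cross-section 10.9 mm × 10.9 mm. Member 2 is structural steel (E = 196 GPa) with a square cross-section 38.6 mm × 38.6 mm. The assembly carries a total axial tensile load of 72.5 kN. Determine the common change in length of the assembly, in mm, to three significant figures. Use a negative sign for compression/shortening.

A_1 = 118.8 mm².
A_2 = 1490 mm².
Equal strain + equilibrium ⇒ each member carries load in proportion to AE: A₁E₁ = 10800000 N, A₂E₂ = 292000000 N, ΣAE = 302800000 N.
δ = PL/ΣAE = 72500·1100/302800000 = 0.2633 mm.

0.263 mm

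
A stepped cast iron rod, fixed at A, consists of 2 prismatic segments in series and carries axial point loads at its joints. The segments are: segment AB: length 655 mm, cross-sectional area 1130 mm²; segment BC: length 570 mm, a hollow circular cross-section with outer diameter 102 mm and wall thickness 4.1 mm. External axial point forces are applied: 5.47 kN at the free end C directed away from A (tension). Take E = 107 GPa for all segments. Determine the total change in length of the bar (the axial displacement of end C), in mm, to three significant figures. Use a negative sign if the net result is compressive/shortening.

0.0527 mm

Internal axial forces (sectioning from the free end, tension +): N_BC = 5.47 kN, N_AB = 5.47 kN.
A_BC = 1261 mm².
δ_AB = 5470·655/(1130·107000) = 0.02963 mm
δ_BC = 5470·570/(1261·107000) = 0.02311 mm
δ = Σδ_i = 0.05274 mm.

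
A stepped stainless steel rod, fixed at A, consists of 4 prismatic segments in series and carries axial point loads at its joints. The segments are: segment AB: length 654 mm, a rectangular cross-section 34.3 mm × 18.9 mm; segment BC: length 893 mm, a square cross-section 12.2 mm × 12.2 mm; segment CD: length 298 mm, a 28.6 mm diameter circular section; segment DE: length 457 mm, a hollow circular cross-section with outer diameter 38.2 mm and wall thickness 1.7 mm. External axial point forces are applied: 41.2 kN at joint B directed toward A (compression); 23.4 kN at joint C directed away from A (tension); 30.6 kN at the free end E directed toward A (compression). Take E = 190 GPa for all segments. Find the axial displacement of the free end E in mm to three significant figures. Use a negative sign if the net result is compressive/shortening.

Internal axial forces (sectioning from the free end, tension +): N_DE = -30.6 kN, N_CD = -30.6 kN, N_BC = -7.2 kN, N_AB = -48.4 kN.
A_AB = 648.3 mm².
A_BC = 148.8 mm².
A_CD = 642.4 mm².
A_DE = 194.9 mm².
δ_AB = -48400·654/(648.3·190000) = -0.257 mm
δ_BC = -7200·893/(148.8·190000) = -0.2274 mm
δ_CD = -30600·298/(642.4·190000) = -0.07471 mm
δ_DE = -30600·457/(194.9·190000) = -0.3776 mm
δ = Σδ_i = -0.9366 mm.

-0.937 mm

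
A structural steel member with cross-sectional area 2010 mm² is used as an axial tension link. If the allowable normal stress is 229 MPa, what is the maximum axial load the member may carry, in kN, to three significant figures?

460 kN

P_max = σ_allow · A = 229 · 2010 = 460300 N = 460.3 kN.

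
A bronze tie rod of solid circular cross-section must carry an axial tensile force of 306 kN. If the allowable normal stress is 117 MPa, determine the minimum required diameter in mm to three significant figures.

57.7 mm

Required area A ≥ P/σ_allow = 306000/117 = 2615 mm².
For a solid circular section, d ≥ √(4A/π) = 57.71 mm.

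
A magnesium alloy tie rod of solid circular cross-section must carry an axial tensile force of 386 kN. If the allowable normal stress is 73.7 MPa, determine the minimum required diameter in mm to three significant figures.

81.7 mm

Required area A ≥ P/σ_allow = 386000/73.7 = 5237 mm².
For a solid circular section, d ≥ √(4A/π) = 81.66 mm.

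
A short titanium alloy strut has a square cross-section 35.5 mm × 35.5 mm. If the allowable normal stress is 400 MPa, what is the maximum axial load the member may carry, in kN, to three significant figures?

A = 1260 mm².
P_max = σ_allow · A = 400 · 1260 = 504100 N = 504.1 kN.

504 kN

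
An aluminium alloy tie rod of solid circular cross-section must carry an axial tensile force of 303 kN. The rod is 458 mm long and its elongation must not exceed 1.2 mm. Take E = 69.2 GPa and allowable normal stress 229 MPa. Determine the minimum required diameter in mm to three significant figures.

Required area A ≥ P/σ_allow = 303000/229 = 1323 mm².
For a solid circular section, d ≥ √(4A/π) = 41.04 mm.
Elongation limit: A ≥ PL/(Eδ_allow) = 303000·458/(69200·1.2) = 1671 mm² ⇒ d ≥ 46.13 mm.
The elongation limit governs.

46.1 mm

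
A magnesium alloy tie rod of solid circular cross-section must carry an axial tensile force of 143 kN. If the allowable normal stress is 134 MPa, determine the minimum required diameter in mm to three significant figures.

36.9 mm

Required area A ≥ P/σ_allow = 143000/134 = 1067 mm².
For a solid circular section, d ≥ √(4A/π) = 36.86 mm.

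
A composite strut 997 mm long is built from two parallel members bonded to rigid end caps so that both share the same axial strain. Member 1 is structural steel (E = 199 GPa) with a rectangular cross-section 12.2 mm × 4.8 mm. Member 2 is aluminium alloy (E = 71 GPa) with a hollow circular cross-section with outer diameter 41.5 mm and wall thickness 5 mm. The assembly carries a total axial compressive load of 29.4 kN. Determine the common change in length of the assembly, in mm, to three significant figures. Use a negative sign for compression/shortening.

-0.560 mm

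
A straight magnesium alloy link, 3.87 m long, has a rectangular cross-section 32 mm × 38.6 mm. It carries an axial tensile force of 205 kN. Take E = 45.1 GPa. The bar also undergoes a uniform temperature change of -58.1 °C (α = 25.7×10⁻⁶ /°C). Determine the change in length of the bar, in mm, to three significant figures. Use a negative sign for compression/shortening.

8.46 mm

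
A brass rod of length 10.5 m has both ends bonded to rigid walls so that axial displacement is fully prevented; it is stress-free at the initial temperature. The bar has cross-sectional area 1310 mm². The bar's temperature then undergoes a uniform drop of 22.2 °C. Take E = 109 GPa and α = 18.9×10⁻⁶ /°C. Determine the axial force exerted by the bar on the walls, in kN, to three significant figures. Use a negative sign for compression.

Free thermal expansion αLΔT = 18.9e-6 · 10500 · -22.2 = -4.406 mm.
The walls impose strain ε = −(-4.406)/10500 = 4.1958e-04; σ = Eε = 109000 · 4.1958e-04 = 45.73 MPa.
Wall reaction R = σ·A = 45.73·1310 = 59910 N = 59.91 kN.

59.9 kN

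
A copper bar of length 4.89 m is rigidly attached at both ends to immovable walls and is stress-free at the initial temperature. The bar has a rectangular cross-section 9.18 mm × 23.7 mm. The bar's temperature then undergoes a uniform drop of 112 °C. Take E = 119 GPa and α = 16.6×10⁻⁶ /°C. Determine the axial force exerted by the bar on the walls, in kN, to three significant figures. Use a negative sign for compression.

Free thermal expansion αLΔT = 16.6e-6 · 4890 · -112 = -9.091 mm.
The walls impose strain ε = −(-9.091)/4890 = 1.8592e-03; σ = Eε = 119000 · 1.8592e-03 = 221.2 MPa.
Wall reaction R = σ·A = 221.2·217.6 = 48140 N = 48.14 kN.

48.1 kN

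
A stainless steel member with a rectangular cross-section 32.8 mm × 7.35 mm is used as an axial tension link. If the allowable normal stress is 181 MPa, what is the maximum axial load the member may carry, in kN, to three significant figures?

A = 241.1 mm².
P_max = σ_allow · A = 181 · 241.1 = 43640 N = 43.64 kN.

43.6 kN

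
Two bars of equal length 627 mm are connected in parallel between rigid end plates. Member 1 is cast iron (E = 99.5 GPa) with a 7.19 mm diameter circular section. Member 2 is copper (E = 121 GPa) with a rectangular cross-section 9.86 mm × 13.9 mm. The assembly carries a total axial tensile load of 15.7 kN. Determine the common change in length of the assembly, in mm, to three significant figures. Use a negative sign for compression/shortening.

0.477 mm

A_1 = 40.6 mm².
A_2 = 137.1 mm².
Equal strain + equilibrium ⇒ each member carries load in proportion to AE: A₁E₁ = 4040000 N, A₂E₂ = 16580000 N, ΣAE = 20620000 N.
δ = PL/ΣAE = 15700·627/20620000 = 0.4773 mm.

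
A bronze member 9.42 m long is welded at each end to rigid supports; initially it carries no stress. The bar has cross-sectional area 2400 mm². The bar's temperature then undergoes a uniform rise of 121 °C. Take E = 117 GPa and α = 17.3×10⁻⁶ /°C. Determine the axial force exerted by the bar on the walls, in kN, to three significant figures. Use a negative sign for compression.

Free thermal expansion αLΔT = 17.3e-6 · 9420 · 121 = 19.72 mm.
The walls impose strain ε = −(19.72)/9420 = -2.0933e-03; σ = Eε = 117000 · -2.0933e-03 = -244.9 MPa.
Wall reaction R = σ·A = -244.9·2400 = -587800 N = -587.8 kN.

-588 kN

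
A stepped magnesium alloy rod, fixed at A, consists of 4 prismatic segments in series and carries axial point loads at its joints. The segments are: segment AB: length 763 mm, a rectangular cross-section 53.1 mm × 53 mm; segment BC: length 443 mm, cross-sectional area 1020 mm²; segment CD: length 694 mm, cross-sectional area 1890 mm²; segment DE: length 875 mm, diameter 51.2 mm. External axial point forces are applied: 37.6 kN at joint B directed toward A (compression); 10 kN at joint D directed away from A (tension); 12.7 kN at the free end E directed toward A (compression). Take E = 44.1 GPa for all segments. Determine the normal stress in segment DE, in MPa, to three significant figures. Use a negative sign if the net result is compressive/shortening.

-6.17 MPa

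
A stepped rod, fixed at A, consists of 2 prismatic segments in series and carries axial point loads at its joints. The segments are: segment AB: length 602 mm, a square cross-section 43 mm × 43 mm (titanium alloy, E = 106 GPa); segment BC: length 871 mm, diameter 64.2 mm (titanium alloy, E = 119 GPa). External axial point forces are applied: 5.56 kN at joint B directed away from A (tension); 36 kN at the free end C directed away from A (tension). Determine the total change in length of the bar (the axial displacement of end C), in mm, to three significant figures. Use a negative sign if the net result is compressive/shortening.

0.209 mm

Internal axial forces (sectioning from the free end, tension +): N_BC = 36 kN, N_AB = 41.56 kN.
A_AB = 1849 mm².
A_BC = 3237 mm².
δ_AB = 41560·602/(1849·106000) = 0.1277 mm
δ_BC = 36000·871/(3237·119000) = 0.0814 mm
δ = Σδ_i = 0.2091 mm.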